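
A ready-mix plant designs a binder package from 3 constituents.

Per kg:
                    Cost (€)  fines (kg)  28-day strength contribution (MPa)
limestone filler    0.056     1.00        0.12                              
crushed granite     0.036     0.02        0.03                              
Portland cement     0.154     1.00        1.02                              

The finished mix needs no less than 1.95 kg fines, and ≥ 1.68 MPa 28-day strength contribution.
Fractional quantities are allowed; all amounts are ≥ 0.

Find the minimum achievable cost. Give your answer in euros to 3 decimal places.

€0.267

Set it up as a linear program. Let x1 = kg of limestone filler, x2 = kg of crushed granite, x3 = kg of Portland cement.
Minimise 0.056x1 + 0.036x2 + 0.154x3 with:
  1x1 + 0.02x2 + 1x3 ≥ 1.95   (fines)
  0.12x1 + 0.03x2 + 1.02x3 ≥ 1.68   (28-day strength contribution)
  x1, x2, x3 ≥ 0.
The optimal basis is {limestone filler, Portland cement}; crushed granite drops out. Binding constraints: fines and 28-day strength contribution.
Solving gives x1 = 0.3433, x3 = 1.607.
Total cost: 0.056·0.3433 + 0.154·1.607 = 0.26670.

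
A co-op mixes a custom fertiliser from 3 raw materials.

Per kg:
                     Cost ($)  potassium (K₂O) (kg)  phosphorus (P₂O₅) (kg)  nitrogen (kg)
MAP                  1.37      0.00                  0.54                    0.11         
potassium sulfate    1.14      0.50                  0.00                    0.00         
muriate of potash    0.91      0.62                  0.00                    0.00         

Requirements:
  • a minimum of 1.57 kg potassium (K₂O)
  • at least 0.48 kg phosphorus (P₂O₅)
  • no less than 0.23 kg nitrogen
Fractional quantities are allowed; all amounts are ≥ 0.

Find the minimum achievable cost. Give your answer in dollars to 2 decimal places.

$5.17

This is a linear program. Let x1 = kg of MAP, x2 = kg of potassium sulfate, x3 = kg of muriate of potash.
min 1.37x1 + 1.14x2 + 0.91x3 with:
  0.5x2 + 0.62x3 ≥ 1.57   (potassium (K₂O))
  0.54x1 ≥ 0.48   (phosphorus (P₂O₅))
  0.11x1 ≥ 0.23   (nitrogen)
  x1, x2, x3 ≥ 0.
The minimum-cost mix takes nothing from potassium sulfate — only MAP, muriate of potash. There the potassium (K₂O) and nitrogen constraints are tight.
Solving gives x1 = 2.091, x3 = 2.532.
Cost = 1.37·2.091 + 0.91·2.532 = 5.1688.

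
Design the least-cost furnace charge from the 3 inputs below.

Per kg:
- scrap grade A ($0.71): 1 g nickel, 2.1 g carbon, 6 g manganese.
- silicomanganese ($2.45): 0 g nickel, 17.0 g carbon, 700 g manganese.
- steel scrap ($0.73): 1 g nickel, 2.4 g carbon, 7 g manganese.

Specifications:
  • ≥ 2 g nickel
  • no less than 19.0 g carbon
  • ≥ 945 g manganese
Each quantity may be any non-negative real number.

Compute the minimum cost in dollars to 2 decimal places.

$4.69

Treat it as an LP. Let x1 = kg of scrap grade A, x2 = kg of silicomanganese, x3 = kg of steel scrap.
min 0.71x1 + 2.45x2 + 0.73x3 subject to:
  1x1 + 1x3 ≥ 2   (nickel)
  2.1x1 + 17x2 + 2.4x3 ≥ 19   (carbon)
  6x1 + 700x2 + 7x3 ≥ 945   (manganese)
  x1, x2, x3 ≥ 0.
The optimal basis is {scrap grade A, silicomanganese}; steel scrap drops out. Binding constraints: nickel and manganese.
Solving gives x1 = 2, x2 = 1.333.
Hence cost = 0.71·2 + 2.45·1.333 = $4.6859.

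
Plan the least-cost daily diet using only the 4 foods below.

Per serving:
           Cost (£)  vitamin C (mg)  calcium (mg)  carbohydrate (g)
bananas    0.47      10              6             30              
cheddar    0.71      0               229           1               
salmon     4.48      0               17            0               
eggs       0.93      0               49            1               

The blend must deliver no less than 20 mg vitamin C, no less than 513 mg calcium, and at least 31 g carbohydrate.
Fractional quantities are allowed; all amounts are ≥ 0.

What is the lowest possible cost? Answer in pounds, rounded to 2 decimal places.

Let x1 = servings of bananas, x2 = servings of cheddar, x3 = servings of salmon, x4 = servings of eggs.
Minimize 0.47x1 + 0.71x2 + 4.48x3 + 0.93x4 s.t.:
  10x1 ≥ 20   (vitamin C)
  6x1 + 229x2 + 17x3 + 49x4 ≥ 513   (calcium)
  30x1 + 1x2 + 1x4 ≥ 31   (carbohydrate)
  x1, x2, x3, x4 ≥ 0.
The minimum-cost mix takes nothing from salmon, eggs — only bananas, cheddar. The vitamin C and calcium requirements are met with equality.
That vertex is x1 = 2, x2 = 2.188.
Objective = 0.47·2 + 0.71·2.188 = 2.4935.

£2.49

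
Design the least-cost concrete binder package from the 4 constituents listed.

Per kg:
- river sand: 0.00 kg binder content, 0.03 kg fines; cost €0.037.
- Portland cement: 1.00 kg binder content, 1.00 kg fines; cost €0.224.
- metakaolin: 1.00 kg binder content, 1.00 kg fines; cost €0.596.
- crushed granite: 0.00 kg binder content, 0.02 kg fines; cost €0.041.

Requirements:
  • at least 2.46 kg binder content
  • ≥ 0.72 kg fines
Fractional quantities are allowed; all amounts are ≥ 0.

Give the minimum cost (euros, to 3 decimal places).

€0.551

Set it up as a linear program. Let x1 = kg of river sand, x2 = kg of Portland cement, x3 = kg of metakaolin, x4 = kg of crushed granite.
Minimise 0.037x1 + 0.224x2 + 0.596x3 + 0.041x4 with:
  1x2 + 1x3 ≥ 2.46   (binder content)
  0.03x1 + 1x2 + 1x3 + 0.02x4 ≥ 0.72   (fines)
  x1, x2, x3, x4 ≥ 0.
At the optimum only Portland cement is positive (river sand, metakaolin, crushed granite = 0). There the binder content constraint is tight.
So Portland cement = 2.46 kg.
Cost = 0.224·2.46 = 0.55104.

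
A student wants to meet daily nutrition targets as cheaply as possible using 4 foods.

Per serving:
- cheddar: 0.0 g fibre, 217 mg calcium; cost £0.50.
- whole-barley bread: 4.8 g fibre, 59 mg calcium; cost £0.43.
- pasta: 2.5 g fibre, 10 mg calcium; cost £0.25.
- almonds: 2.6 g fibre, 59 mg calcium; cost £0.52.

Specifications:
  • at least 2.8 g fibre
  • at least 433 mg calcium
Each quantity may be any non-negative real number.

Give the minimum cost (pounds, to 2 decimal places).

This is a linear program. Let x1 = servings of cheddar, x2 = servings of whole-barley bread, x3 = servings of pasta, x4 = servings of almonds.
min 0.5x1 + 0.43x2 + 0.25x3 + 0.52x4 s.t.:
  4.8x2 + 2.5x3 + 2.6x4 ≥ 2.8   (fibre)
  217x1 + 59x2 + 10x3 + 59x4 ≥ 433   (calcium)
  x1, x2, x3, x4 ≥ 0.
The minimum-cost mix takes nothing from pasta, almonds — only cheddar, whole-barley bread. There the fibre and calcium constraints are tight.
That vertex is x1 = 1.837, x2 = 0.5833.
Hence cost = 0.5·1.837 + 0.43·0.5833 = £1.1693.

£1.17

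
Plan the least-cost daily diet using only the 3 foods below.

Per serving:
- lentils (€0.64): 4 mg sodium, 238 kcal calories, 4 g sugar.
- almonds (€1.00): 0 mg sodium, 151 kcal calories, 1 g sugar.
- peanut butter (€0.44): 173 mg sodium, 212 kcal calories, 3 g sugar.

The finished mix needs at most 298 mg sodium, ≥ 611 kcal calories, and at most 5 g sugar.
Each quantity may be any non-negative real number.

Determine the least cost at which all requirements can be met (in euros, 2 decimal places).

€3.47

This is a linear program. Let x1 = servings of lentils, x2 = servings of almonds, x3 = servings of peanut butter.
Minimise 0.64x1 + 1x2 + 0.44x3 s.t.:
  4x1 + 173x3 ≤ 298   (sodium)
  238x1 + 151x2 + 212x3 ≥ 611   (calories)
  4x1 + 1x2 + 3x3 ≤ 5   (sugar)
  x1, x2, x3 ≥ 0.
At the optimum only almonds, peanut butter are positive (lentils = 0). The calories and sugar requirements are met with equality.
Optimal quantities: almonds = 3.207 servings, peanut butter = 0.5975 servings.
Objective = 1·3.207 + 0.44·0.5975 = 3.4699.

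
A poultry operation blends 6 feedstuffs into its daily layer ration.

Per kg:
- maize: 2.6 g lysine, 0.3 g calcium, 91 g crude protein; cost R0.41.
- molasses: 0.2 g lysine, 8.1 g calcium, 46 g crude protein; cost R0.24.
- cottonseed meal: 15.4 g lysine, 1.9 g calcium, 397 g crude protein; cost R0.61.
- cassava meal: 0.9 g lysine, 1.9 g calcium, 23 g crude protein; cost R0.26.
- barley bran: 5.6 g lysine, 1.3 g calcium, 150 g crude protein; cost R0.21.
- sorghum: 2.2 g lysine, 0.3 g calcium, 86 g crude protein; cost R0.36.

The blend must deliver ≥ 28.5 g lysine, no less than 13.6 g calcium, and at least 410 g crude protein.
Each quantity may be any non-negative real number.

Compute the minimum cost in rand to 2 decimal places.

R1.27

Set it up as a linear program. Let x1 = kg of maize, x2 = kg of molasses, x3 = kg of cottonseed meal, x4 = kg of cassava meal, x5 = kg of barley bran, x6 = kg of sorghum.
min 0.41x1 + 0.24x2 + 0.61x3 + 0.26x4 + 0.21x5 + 0.36x6 with:
  2.6x1 + 0.2x2 + 15.4x3 + 0.9x4 + 5.6x5 + 2.2x6 ≥ 28.5   (lysine)
  0.3x1 + 8.1x2 + 1.9x3 + 1.9x4 + 1.3x5 + 0.3x6 ≥ 13.6   (calcium)
  91x1 + 46x2 + 397x3 + 23x4 + 150x5 + 86x6 ≥ 410   (crude protein)
  x1, x2, x3, x4, x5, x6 ≥ 0.
At the optimum only molasses, barley bran are positive (maize, cottonseed meal, cassava meal, sorghum = 0). There the lysine and calcium constraints are tight.
Optimal quantities: molasses = 0.8672 kg, barley bran = 5.058 kg.
Total cost: 0.24·0.8672 + 0.21·5.058 = 1.2703.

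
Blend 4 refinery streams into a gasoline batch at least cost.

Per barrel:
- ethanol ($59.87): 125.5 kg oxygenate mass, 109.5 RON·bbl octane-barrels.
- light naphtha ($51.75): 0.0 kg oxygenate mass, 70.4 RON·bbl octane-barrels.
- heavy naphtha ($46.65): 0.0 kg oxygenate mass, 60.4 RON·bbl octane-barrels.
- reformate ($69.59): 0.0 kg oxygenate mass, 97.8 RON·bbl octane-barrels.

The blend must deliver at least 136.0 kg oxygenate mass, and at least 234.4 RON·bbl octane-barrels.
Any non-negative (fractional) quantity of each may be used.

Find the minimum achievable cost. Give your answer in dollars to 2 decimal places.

This is a linear program. Let x1 = barrels of ethanol, x2 = barrels of light naphtha, x3 = barrels of heavy naphtha, x4 = barrels of reformate.
Minimize 59.87x1 + 51.75x2 + 46.65x3 + 69.59x4 with:
  125.5x1 ≥ 136   (oxygenate mass)
  109.5x1 + 70.4x2 + 60.4x3 + 97.8x4 ≥ 234.4   (octane-barrels)
  x1, x2, x3, x4 ≥ 0.
The cheapest feasible vertex uses only ethanol; light naphtha, heavy naphtha, reformate are not used. The octane-barrels requirement is met with equality.
Optimal quantities: ethanol = 2.1406 barrels.
Cost = 59.87·2.1406 = 128.1577.

$128.16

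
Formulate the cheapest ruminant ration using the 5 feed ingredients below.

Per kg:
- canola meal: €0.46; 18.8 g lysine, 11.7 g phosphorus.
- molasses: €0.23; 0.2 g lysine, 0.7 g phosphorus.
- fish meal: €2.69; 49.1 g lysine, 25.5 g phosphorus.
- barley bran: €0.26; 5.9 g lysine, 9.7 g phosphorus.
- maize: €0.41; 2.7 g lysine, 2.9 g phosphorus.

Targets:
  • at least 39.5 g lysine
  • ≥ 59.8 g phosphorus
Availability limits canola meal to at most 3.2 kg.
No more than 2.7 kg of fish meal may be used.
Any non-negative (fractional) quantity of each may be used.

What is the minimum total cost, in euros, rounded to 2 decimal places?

This is a linear program. Let x1 = kg of canola meal, x2 = kg of molasses, x3 = kg of fish meal, x4 = kg of barley bran, x5 = kg of maize.
Minimise 0.46x1 + 0.23x2 + 2.69x3 + 0.26x4 + 0.41x5 s.t.:
  18.8x1 + 0.2x2 + 49.1x3 + 5.9x4 + 2.7x5 ≥ 39.5   (lysine)
  11.7x1 + 0.7x2 + 25.5x3 + 9.7x4 + 2.9x5 ≥ 59.8   (phosphorus)
  x1 ≤ 3.2
  x3 ≤ 2.7
  x1, x2, x3, x4, x5 ≥ 0.
The minimum-cost mix takes nothing from molasses, fish meal, maize — only canola meal, barley bran. There the lysine and phosphorus constraints are tight.
Solving gives x1 = 0.2676, x4 = 5.842.
Total cost: 0.46·0.2676 + 0.26·5.842 = 1.6420.

€1.64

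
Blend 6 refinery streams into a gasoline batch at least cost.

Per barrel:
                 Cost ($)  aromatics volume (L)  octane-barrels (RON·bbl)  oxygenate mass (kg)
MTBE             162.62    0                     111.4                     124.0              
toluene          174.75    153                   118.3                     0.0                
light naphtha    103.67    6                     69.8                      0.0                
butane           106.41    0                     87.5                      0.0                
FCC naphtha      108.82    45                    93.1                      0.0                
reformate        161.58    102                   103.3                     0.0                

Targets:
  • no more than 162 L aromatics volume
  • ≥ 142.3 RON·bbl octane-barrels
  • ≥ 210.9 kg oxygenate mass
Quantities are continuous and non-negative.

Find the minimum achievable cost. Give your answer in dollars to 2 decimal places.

Let x1 = barrels of MTBE, x2 = barrels of toluene, x3 = barrels of light naphtha, x4 = barrels of butane, x5 = barrels of FCC naphtha, x6 = barrels of reformate.
min 162.62x1 + 174.75x2 + 103.67x3 + 106.41x4 + 108.82x5 + 161.58x6 s.t.:
  153x2 + 6x3 + 45x5 + 102x6 ≤ 162   (aromatics volume)
  111.4x1 + 118.3x2 + 69.8x3 + 87.5x4 + 93.1x5 + 103.3x6 ≥ 142.3   (octane-barrels)
  124x1 ≥ 210.9   (oxygenate mass)
  x1, x2, x3, x4, x5, x6 ≥ 0.
The minimum-cost mix takes nothing from toluene, light naphtha, butane, FCC naphtha, reformate — only MTBE. Binding constraint: oxygenate mass.
That vertex is x1 = 1.70081.
Total cost: 162.62·1.70081 = 276.5857.

$276.59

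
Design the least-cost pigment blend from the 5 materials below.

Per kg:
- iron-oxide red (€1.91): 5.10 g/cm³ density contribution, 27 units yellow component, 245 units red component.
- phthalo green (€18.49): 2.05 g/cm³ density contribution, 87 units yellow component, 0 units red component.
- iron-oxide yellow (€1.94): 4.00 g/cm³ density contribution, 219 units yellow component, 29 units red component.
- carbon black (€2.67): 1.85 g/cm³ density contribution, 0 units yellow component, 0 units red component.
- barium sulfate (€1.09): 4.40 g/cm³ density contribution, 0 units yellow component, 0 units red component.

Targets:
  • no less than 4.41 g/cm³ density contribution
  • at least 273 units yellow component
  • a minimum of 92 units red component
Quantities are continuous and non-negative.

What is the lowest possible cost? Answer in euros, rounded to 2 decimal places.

€2.80

Let x1 = kg of iron-oxide red, x2 = kg of phthalo green, x3 = kg of iron-oxide yellow, x4 = kg of carbon black, x5 = kg of barium sulfate.
Minimize 1.91x1 + 18.49x2 + 1.94x3 + 2.67x4 + 1.09x5 s.t.:
  5.1x1 + 2.05x2 + 4x3 + 1.85x4 + 4.4x5 ≥ 4.41   (density contribution)
  27x1 + 87x2 + 219x3 ≥ 273   (yellow component)
  245x1 + 29x3 ≥ 92   (red component)
  x1, x2, x3, x4, x5 ≥ 0.
At the optimum only iron-oxide red, iron-oxide yellow are positive (phthalo green, carbon black, barium sulfate = 0). Binding constraints: yellow component and red component.
Solving gives x1 = 0.2313, x3 = 1.218.
Cost = 1.91·0.2313 + 1.94·1.218 = 2.8047.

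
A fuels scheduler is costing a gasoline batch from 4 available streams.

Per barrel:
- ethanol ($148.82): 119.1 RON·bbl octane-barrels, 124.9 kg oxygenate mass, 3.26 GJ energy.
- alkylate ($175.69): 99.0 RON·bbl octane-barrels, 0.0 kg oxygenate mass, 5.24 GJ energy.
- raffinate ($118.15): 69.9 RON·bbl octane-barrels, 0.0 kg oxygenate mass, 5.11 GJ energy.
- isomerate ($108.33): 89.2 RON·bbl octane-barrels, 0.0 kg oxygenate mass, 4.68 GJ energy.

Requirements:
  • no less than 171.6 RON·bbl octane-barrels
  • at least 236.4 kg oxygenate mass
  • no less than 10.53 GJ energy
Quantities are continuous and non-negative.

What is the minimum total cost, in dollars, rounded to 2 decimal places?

Let x1 = barrels of ethanol, x2 = barrels of alkylate, x3 = barrels of raffinate, x4 = barrels of isomerate.
Minimize 148.82x1 + 175.69x2 + 118.15x3 + 108.33x4 s.t.:
  119.1x1 + 99x2 + 69.9x3 + 89.2x4 ≥ 171.6   (octane-barrels)
  124.9x1 ≥ 236.4   (oxygenate mass)
  3.26x1 + 5.24x2 + 5.11x3 + 4.68x4 ≥ 10.53   (energy)
  x1, x2, x3, x4 ≥ 0.
The optimal basis is {ethanol, raffinate}; alkylate, isomerate drop out. Binding constraints: oxygenate mass and energy.
Optimal quantities: ethanol = 1.89271 barrels, raffinate = 0.85318 barrels.
Total cost: 148.82·1.89271 + 118.15·0.85318 = 382.4763.

$382.48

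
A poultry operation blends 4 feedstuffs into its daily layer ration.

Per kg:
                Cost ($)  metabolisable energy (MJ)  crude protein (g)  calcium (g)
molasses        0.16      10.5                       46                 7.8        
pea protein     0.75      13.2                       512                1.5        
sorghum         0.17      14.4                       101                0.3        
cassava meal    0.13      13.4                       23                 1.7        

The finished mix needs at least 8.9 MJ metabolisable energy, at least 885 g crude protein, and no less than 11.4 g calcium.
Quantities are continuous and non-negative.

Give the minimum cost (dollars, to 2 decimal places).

$1.40

Let x1 = kg of molasses, x2 = kg of pea protein, x3 = kg of sorghum, x4 = kg of cassava meal.
Minimise 0.16x1 + 0.75x2 + 0.17x3 + 0.13x4 with:
  10.5x1 + 13.2x2 + 14.4x3 + 13.4x4 ≥ 8.9   (metabolisable energy)
  46x1 + 512x2 + 101x3 + 23x4 ≥ 885   (crude protein)
  7.8x1 + 1.5x2 + 0.3x3 + 1.7x4 ≥ 11.4   (calcium)
  x1, x2, x3, x4 ≥ 0.
The minimum-cost mix takes nothing from sorghum, cassava meal — only molasses, pea protein. There the crude protein and calcium constraints are tight.
Solving gives x1 = 1.149, x2 = 1.625.
Hence cost = 0.16·1.149 + 0.75·1.625 = $1.4026.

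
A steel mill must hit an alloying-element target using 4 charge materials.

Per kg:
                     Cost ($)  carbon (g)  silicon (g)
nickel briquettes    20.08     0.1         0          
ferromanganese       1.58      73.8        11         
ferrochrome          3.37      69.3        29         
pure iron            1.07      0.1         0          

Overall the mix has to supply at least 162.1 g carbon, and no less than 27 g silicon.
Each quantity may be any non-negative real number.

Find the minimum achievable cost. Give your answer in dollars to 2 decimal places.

$3.76

Let x1 = kg of nickel briquettes, x2 = kg of ferromanganese, x3 = kg of ferrochrome, x4 = kg of pure iron.
Minimize 20.08x1 + 1.58x2 + 3.37x3 + 1.07x4 subject to:
  0.1x1 + 73.8x2 + 69.3x3 + 0.1x4 ≥ 162.1   (carbon)
  11x2 + 29x3 ≥ 27   (silicon)
  x1, x2, x3, x4 ≥ 0.
The minimum-cost mix takes nothing from nickel briquettes, pure iron — only ferromanganese, ferrochrome. Binding constraints: carbon and silicon.
Solving gives x2 = 2.054, x3 = 0.152.
Cost = 1.58·2.054 + 3.37·0.152 = 3.7576.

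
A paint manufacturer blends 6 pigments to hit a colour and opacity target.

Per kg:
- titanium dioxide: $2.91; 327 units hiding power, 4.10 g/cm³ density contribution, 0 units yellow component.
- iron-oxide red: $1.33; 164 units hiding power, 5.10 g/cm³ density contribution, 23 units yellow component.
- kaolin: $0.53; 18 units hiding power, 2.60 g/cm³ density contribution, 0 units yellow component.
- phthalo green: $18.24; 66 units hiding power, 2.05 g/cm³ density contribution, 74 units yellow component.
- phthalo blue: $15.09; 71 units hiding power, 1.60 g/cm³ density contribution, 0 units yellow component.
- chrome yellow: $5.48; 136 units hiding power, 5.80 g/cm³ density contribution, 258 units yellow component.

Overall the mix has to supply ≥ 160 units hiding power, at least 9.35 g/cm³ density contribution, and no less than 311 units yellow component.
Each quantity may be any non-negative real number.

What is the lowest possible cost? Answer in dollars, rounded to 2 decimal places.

This is a linear program. Let x1 = kg of titanium dioxide, x2 = kg of iron-oxide red, x3 = kg of kaolin, x4 = kg of phthalo green, x5 = kg of phthalo blue, x6 = kg of chrome yellow.
min 2.91x1 + 1.33x2 + 0.53x3 + 18.24x4 + 15.09x5 + 5.48x6 subject to:
  327x1 + 164x2 + 18x3 + 66x4 + 71x5 + 136x6 ≥ 160   (hiding power)
  4.1x1 + 5.1x2 + 2.6x3 + 2.05x4 + 1.6x5 + 5.8x6 ≥ 9.35   (density contribution)
  23x2 + 74x4 + 258x6 ≥ 311   (yellow component)
  x1, x2, x3, x4, x5, x6 ≥ 0.
At the optimum only iron-oxide red, chrome yellow are positive (titanium dioxide, kaolin, phthalo green, phthalo blue = 0). There the density contribution and yellow component constraints are tight.
Solving gives x2 = 0.5146, x6 = 1.16.
Hence cost = 1.33·0.5146 + 5.48·1.16 = $7.0412.

$7.04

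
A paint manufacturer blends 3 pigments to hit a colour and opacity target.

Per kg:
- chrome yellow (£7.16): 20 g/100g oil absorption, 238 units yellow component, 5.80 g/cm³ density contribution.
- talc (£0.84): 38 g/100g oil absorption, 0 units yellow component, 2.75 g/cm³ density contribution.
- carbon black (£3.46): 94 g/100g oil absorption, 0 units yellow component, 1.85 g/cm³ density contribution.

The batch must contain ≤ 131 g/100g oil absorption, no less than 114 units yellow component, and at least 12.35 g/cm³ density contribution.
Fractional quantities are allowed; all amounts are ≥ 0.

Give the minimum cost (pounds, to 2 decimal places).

Treat it as an LP. Let x1 = kg of chrome yellow, x2 = kg of talc, x3 = kg of carbon black.
Minimise 7.16x1 + 0.84x2 + 3.46x3 with:
  20x1 + 38x2 + 94x3 ≤ 131   (oil absorption)
  238x1 ≥ 114   (yellow component)
  5.8x1 + 2.75x2 + 1.85x3 ≥ 12.35   (density contribution)
  x1, x2, x3 ≥ 0.
At the optimum only chrome yellow, talc are positive (carbon black = 0). The oil absorption and density contribution requirements are met with equality.
Optimal quantities: chrome yellow = 0.6593 kg, talc = 3.1 kg.
Hence cost = 7.16·0.6593 + 0.84·3.1 = £7.3246.

£7.32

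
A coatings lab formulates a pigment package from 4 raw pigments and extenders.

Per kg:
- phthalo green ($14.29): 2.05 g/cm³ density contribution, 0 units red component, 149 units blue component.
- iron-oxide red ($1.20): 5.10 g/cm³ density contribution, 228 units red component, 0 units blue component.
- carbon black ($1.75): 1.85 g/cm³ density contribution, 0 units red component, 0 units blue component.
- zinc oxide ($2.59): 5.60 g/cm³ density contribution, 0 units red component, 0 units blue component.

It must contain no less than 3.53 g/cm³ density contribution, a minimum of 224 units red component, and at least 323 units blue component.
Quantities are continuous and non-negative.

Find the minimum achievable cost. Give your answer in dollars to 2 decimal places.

Set it up as a linear program. Let x1 = kg of phthalo green, x2 = kg of iron-oxide red, x3 = kg of carbon black, x4 = kg of zinc oxide.
min 14.29x1 + 1.2x2 + 1.75x3 + 2.59x4 s.t.:
  2.05x1 + 5.1x2 + 1.85x3 + 5.6x4 ≥ 3.53   (density contribution)
  228x2 ≥ 224   (red component)
  149x1 ≥ 323   (blue component)
  x1, x2, x3, x4 ≥ 0.
The minimum-cost mix takes nothing from carbon black, zinc oxide — only phthalo green, iron-oxide red. There the red component and blue component constraints are tight.
Optimal quantities: phthalo green = 2.168 kg, iron-oxide red = 0.9825 kg.
Total cost: 14.29·2.168 + 1.2·0.9825 = 32.1597.

$32.16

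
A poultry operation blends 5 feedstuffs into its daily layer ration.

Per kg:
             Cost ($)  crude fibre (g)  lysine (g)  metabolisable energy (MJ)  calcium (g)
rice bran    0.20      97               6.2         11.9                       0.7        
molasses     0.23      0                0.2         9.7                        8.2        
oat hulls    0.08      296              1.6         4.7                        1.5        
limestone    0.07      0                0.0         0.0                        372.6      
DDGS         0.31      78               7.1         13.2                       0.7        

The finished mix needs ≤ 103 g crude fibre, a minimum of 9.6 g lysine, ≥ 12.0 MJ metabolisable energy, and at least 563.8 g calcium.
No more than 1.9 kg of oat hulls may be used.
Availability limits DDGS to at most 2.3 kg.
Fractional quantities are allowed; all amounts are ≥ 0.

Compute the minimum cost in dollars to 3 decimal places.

$0.771

Treat it as an LP. Let x1 = kg of rice bran, x2 = kg of molasses, x3 = kg of oat hulls, x4 = kg of limestone, x5 = kg of DDGS.
Minimise 0.2x1 + 0.23x2 + 0.08x3 + 0.07x4 + 0.31x5 with:
  97x1 + 296x3 + 78x5 ≤ 103   (crude fibre)
  6.2x1 + 0.2x2 + 1.6x3 + 7.1x5 ≥ 9.6   (lysine)
  11.9x1 + 9.7x2 + 4.7x3 + 13.2x5 ≥ 12   (metabolisable energy)
  0.7x1 + 8.2x2 + 1.5x3 + 372.6x4 + 0.7x5 ≥ 563.8   (calcium)
  x3 ≤ 1.9
  x5 ≤ 2.3
  x1, x2, x3, x4, x5 ≥ 0.
The optimal basis is {molasses, limestone, DDGS}; rice bran, oat hulls drop out. There the crude fibre, lysine, calcium constraints are tight.
Solving gives x2 = 1.1218, x4 = 1.486, x5 = 1.3205.
Hence cost = 0.23·1.1218 + 0.07·1.486 + 0.31·1.3205 = $0.77139.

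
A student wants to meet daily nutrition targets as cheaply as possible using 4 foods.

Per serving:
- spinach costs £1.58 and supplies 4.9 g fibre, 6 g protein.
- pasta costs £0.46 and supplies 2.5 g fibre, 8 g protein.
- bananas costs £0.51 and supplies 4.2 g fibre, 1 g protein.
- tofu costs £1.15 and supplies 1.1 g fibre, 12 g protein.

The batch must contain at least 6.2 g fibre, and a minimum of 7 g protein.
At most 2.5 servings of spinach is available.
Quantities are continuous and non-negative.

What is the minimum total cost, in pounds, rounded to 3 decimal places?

Set it up as a linear program. Let x1 = servings of spinach, x2 = servings of pasta, x3 = servings of bananas, x4 = servings of tofu.
Minimize 1.58x1 + 0.46x2 + 0.51x3 + 1.15x4 subject to:
  4.9x1 + 2.5x2 + 4.2x3 + 1.1x4 ≥ 6.2   (fibre)
  6x1 + 8x2 + 1x3 + 12x4 ≥ 7   (protein)
  x1 ≤ 2.5
  x1, x2, x3, x4 ≥ 0.
At the optimum only pasta, bananas are positive (spinach, tofu = 0). The fibre and protein requirements are met with equality.
Optimal quantities: pasta = 0.74598 servings, bananas = 1.0322 servings.
Objective = 0.46·0.74598 + 0.51·1.0322 = 0.86957.

£0.870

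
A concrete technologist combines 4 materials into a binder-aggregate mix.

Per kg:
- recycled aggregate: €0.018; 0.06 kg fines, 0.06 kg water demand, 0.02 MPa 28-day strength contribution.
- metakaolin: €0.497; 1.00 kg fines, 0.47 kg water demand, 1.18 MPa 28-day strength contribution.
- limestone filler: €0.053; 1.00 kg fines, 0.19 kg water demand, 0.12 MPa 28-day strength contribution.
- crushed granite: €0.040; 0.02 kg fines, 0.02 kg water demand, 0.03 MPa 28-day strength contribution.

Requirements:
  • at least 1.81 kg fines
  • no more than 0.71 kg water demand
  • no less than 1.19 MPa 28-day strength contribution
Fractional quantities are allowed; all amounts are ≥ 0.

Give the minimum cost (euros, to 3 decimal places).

€0.503

This is a linear program. Let x1 = kg of recycled aggregate, x2 = kg of metakaolin, x3 = kg of limestone filler, x4 = kg of crushed granite.
Minimise 0.018x1 + 0.497x2 + 0.053x3 + 0.04x4 with:
  0.06x1 + 1x2 + 1x3 + 0.02x4 ≥ 1.81   (fines)
  0.06x1 + 0.47x2 + 0.19x3 + 0.02x4 ≤ 0.71   (water demand)
  0.02x1 + 1.18x2 + 0.12x3 + 0.03x4 ≥ 1.19   (28-day strength contribution)
  x1, x2, x3, x4 ≥ 0.
The cheapest feasible vertex uses only metakaolin, limestone filler; recycled aggregate, crushed granite are not used. Binding constraints: fines and 28-day strength contribution.
Solving gives x2 = 0.9177, x3 = 0.8923.
Cost = 0.497·0.9177 + 0.053·0.8923 = 0.50339.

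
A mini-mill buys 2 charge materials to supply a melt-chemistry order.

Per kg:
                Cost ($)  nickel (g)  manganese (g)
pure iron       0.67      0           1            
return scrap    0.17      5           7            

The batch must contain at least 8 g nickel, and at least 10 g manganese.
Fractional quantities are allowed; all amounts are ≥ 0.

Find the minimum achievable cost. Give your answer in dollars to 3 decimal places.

Let x1 = kg of pure iron, x2 = kg of return scrap.
Minimise 0.67x1 + 0.17x2 subject to:
  5x2 ≥ 8   (nickel)
  1x1 + 7x2 ≥ 10   (manganese)
  x1, x2 ≥ 0.
The minimum-cost mix takes nothing from pure iron — only return scrap. There the nickel constraint is tight.
Solving gives x2 = 1.6.
Total cost: 0.17·1.6 = 0.27200.

$0.272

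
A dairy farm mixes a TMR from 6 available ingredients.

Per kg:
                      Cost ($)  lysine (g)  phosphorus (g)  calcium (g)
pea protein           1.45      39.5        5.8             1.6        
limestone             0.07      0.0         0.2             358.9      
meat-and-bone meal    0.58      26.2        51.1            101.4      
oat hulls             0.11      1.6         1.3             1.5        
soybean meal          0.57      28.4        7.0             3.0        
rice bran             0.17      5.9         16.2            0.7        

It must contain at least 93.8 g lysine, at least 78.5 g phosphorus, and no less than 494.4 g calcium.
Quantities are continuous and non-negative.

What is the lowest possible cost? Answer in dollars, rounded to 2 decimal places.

$2.02

Let x1 = kg of pea protein, x2 = kg of limestone, x3 = kg of meat-and-bone meal, x4 = kg of oat hulls, x5 = kg of soybean meal, x6 = kg of rice bran.
Minimize 1.45x1 + 0.07x2 + 0.58x3 + 0.11x4 + 0.57x5 + 0.17x6 with:
  39.5x1 + 26.2x3 + 1.6x4 + 28.4x5 + 5.9x6 ≥ 93.8   (lysine)
  5.8x1 + 0.2x2 + 51.1x3 + 1.3x4 + 7x5 + 16.2x6 ≥ 78.5   (phosphorus)
  1.6x1 + 358.9x2 + 101.4x3 + 1.5x4 + 3x5 + 0.7x6 ≥ 494.4   (calcium)
  x1, x2, x3, x4, x5, x6 ≥ 0.
At the optimum only limestone, meat-and-bone meal, soybean meal are positive (pea protein, oat hulls, rice bran = 0). Binding constraints: lysine, phosphorus, calcium.
Optimal quantities: limestone = 1.01 kg, meat-and-bone meal = 1.236 kg, soybean meal = 2.163 kg.
Total cost: 0.07·1.01 + 0.58·1.236 + 0.57·2.163 = 2.0205.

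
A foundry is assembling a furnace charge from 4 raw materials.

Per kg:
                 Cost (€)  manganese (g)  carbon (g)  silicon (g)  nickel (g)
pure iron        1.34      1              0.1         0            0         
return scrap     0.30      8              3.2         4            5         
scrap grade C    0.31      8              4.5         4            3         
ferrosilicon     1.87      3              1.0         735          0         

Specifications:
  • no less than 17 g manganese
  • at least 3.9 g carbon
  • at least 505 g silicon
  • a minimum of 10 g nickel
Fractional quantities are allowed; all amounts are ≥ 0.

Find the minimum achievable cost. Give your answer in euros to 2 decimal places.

€1.86

Let x1 = kg of pure iron, x2 = kg of return scrap, x3 = kg of scrap grade C, x4 = kg of ferrosilicon.
Minimize 1.34x1 + 0.3x2 + 0.31x3 + 1.87x4 s.t.:
  1x1 + 8x2 + 8x3 + 3x4 ≥ 17   (manganese)
  0.1x1 + 3.2x2 + 4.5x3 + 1x4 ≥ 3.9   (carbon)
  4x2 + 4x3 + 735x4 ≥ 505   (silicon)
  5x2 + 3x3 ≥ 10   (nickel)
  x1, x2, x3, x4 ≥ 0.
The minimum-cost mix takes nothing from pure iron, scrap grade C — only return scrap, ferrosilicon. Binding constraints: silicon and nickel.
So return scrap = 2 kg, ferrosilicon = 0.6762 kg.
Total cost: 0.3·2 + 1.87·0.6762 = 1.8645.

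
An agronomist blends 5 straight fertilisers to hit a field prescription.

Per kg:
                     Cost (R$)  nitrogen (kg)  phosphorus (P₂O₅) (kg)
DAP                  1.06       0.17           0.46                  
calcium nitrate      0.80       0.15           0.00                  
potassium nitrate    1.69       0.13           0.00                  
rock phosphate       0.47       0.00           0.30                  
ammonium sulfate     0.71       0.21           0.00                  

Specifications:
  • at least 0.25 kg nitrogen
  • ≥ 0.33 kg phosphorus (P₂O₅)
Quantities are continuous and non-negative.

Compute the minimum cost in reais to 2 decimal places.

R$1.19

Let x1 = kg of DAP, x2 = kg of calcium nitrate, x3 = kg of potassium nitrate, x4 = kg of rock phosphate, x5 = kg of ammonium sulfate.
Minimise 1.06x1 + 0.8x2 + 1.69x3 + 0.47x4 + 0.71x5 with:
  0.17x1 + 0.15x2 + 0.13x3 + 0.21x5 ≥ 0.25   (nitrogen)
  0.46x1 + 0.3x4 ≥ 0.33   (phosphorus (P₂O₅))
  x1, x2, x3, x4, x5 ≥ 0.
At the optimum only DAP, ammonium sulfate are positive (calcium nitrate, potassium nitrate, rock phosphate = 0). Binding constraints: nitrogen and phosphorus (P₂O₅).
So DAP = 0.7174 kg, ammonium sulfate = 0.6097 kg.
Cost = 1.06·0.7174 + 0.71·0.6097 = 1.1933.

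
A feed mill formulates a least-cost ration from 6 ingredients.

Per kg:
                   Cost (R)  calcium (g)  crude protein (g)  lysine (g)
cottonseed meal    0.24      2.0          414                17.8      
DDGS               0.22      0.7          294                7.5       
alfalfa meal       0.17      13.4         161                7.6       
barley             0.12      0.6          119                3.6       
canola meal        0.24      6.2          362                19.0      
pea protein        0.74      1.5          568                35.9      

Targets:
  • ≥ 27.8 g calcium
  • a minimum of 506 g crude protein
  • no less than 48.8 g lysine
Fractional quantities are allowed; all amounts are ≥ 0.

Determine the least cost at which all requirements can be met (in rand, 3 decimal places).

Set it up as a linear program. Let x1 = kg of cottonseed meal, x2 = kg of DDGS, x3 = kg of alfalfa meal, x4 = kg of barley, x5 = kg of canola meal, x6 = kg of pea protein.
Minimize 0.24x1 + 0.22x2 + 0.17x3 + 0.12x4 + 0.24x5 + 0.74x6 s.t.:
  2x1 + 0.7x2 + 13.4x3 + 0.6x4 + 6.2x5 + 1.5x6 ≥ 27.8   (calcium)
  414x1 + 294x2 + 161x3 + 119x4 + 362x5 + 568x6 ≥ 506   (crude protein)
  17.8x1 + 7.5x2 + 7.6x3 + 3.6x4 + 19x5 + 35.9x6 ≥ 48.8   (lysine)
  x1, x2, x3, x4, x5, x6 ≥ 0.
The minimum-cost mix takes nothing from cottonseed meal, DDGS, barley, pea protein — only alfalfa meal, canola meal. Binding constraints: calcium and lysine.
That vertex is x3 = 1.088, x5 = 2.133.
Objective = 0.17·1.088 + 0.24·2.133 = 0.69688.

R0.697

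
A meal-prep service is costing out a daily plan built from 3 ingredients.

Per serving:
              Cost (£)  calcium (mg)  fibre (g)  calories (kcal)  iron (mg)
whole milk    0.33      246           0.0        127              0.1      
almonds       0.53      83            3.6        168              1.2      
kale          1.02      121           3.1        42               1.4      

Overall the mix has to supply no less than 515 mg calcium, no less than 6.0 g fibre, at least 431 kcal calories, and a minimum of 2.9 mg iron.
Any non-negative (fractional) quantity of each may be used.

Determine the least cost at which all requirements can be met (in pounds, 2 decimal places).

Let x1 = servings of whole milk, x2 = servings of almonds, x3 = servings of kale.
Minimise 0.33x1 + 0.53x2 + 1.02x3 s.t.:
  246x1 + 83x2 + 121x3 ≥ 515   (calcium)
  3.6x2 + 3.1x3 ≥ 6   (fibre)
  127x1 + 168x2 + 42x3 ≥ 431   (calories)
  0.1x1 + 1.2x2 + 1.4x3 ≥ 2.9   (iron)
  x1, x2, x3 ≥ 0.
The cheapest feasible vertex uses only whole milk, almonds; kale is not used. There the calcium and iron constraints are tight.
That vertex is x1 = 1.315, x2 = 2.307.
Hence cost = 0.33·1.315 + 0.53·2.307 = £1.6567.

£1.66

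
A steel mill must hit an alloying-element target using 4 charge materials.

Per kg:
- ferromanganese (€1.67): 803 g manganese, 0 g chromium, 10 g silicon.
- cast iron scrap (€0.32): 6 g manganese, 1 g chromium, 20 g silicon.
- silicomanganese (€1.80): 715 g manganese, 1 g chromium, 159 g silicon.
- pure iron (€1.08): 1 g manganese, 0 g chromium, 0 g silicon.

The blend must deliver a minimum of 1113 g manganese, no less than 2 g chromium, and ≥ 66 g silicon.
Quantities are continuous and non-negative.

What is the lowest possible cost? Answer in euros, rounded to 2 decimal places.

Let x1 = kg of ferromanganese, x2 = kg of cast iron scrap, x3 = kg of silicomanganese, x4 = kg of pure iron.
Minimize 1.67x1 + 0.32x2 + 1.8x3 + 1.08x4 subject to:
  803x1 + 6x2 + 715x3 + 1x4 ≥ 1113   (manganese)
  1x2 + 1x3 ≥ 2   (chromium)
  10x1 + 20x2 + 159x3 ≥ 66   (silicon)
  x1, x2, x3, x4 ≥ 0.
The minimum-cost mix takes nothing from pure iron — only ferromanganese, cast iron scrap, silicomanganese. There the manganese, chromium, silicon constraints are tight.
Optimal quantities: ferromanganese = 1.288 kg, cast iron scrap = 1.906 kg, silicomanganese = 0.09441 kg.
Total cost: 1.67·1.288 + 0.32·1.906 + 1.8·0.09441 = 2.9308.

€2.93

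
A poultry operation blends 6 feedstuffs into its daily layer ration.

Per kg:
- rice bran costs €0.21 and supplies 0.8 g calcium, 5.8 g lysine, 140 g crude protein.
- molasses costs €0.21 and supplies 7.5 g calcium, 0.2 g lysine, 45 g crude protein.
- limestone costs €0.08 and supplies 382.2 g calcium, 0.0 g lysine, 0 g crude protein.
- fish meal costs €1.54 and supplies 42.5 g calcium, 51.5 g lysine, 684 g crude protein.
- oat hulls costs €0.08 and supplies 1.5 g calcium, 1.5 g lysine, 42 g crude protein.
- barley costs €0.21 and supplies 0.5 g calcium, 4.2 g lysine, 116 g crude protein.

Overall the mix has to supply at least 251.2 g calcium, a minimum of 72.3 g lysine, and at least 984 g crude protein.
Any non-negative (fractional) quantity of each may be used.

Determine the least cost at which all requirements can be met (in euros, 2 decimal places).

This is a linear program. Let x1 = kg of rice bran, x2 = kg of molasses, x3 = kg of limestone, x4 = kg of fish meal, x5 = kg of oat hulls, x6 = kg of barley.
Minimize 0.21x1 + 0.21x2 + 0.08x3 + 1.54x4 + 0.08x5 + 0.21x6 with:
  0.8x1 + 7.5x2 + 382.2x3 + 42.5x4 + 1.5x5 + 0.5x6 ≥ 251.2   (calcium)
  5.8x1 + 0.2x2 + 51.5x4 + 1.5x5 + 4.2x6 ≥ 72.3   (lysine)
  140x1 + 45x2 + 684x4 + 42x5 + 116x6 ≥ 984   (crude protein)
  x1, x2, x3, x4, x5, x6 ≥ 0.
At the optimum only rice bran, limestone, fish meal are positive (molasses, oat hulls, barley = 0). Binding constraints: calcium, lysine, crude protein.
So rice bran = 0.3771 kg, limestone = 0.5051 kg, fish meal = 1.361 kg.
Total cost: 0.21·0.3771 + 0.08·0.5051 + 1.54·1.361 = 2.2155.

€2.22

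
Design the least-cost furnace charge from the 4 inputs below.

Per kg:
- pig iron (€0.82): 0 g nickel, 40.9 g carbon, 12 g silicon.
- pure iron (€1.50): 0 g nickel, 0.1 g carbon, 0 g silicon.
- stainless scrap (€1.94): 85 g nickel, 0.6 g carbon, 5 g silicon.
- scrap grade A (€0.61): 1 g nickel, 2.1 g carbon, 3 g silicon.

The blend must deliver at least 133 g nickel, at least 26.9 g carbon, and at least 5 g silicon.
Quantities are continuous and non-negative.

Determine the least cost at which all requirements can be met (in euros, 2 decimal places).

Treat it as an LP. Let x1 = kg of pig iron, x2 = kg of pure iron, x3 = kg of stainless scrap, x4 = kg of scrap grade A.
min 0.82x1 + 1.5x2 + 1.94x3 + 0.61x4 with:
  85x3 + 1x4 ≥ 133   (nickel)
  40.9x1 + 0.1x2 + 0.6x3 + 2.1x4 ≥ 26.9   (carbon)
  12x1 + 5x3 + 3x4 ≥ 5   (silicon)
  x1, x2, x3, x4 ≥ 0.
The minimum-cost mix takes nothing from pure iron, scrap grade A — only pig iron, stainless scrap. The nickel and carbon requirements are met with equality.
That vertex is x1 = 0.6347, x3 = 1.565.
Hence cost = 0.82·0.6347 + 1.94·1.565 = €3.5566.

€3.56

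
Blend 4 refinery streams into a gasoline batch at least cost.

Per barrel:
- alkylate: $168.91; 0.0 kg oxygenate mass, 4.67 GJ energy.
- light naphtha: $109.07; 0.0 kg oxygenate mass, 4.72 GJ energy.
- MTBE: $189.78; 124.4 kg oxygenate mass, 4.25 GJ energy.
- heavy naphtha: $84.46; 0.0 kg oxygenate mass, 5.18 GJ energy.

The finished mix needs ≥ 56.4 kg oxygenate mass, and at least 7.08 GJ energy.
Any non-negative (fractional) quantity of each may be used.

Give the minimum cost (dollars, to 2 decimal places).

$170.06

Set it up as a linear program. Let x1 = barrels of alkylate, x2 = barrels of light naphtha, x3 = barrels of MTBE, x4 = barrels of heavy naphtha.
Minimise 168.91x1 + 109.07x2 + 189.78x3 + 84.46x4 with:
  124.4x3 ≥ 56.4   (oxygenate mass)
  4.67x1 + 4.72x2 + 4.25x3 + 5.18x4 ≥ 7.08   (energy)
  x1, x2, x3, x4 ≥ 0.
The cheapest feasible vertex uses only MTBE, heavy naphtha; alkylate, light naphtha are not used. Binding constraints: oxygenate mass and energy.
So MTBE = 0.45338 barrels, heavy naphtha = 0.99482 barrels.
Total cost: 189.78·0.45338 + 84.46·0.99482 = 170.06495.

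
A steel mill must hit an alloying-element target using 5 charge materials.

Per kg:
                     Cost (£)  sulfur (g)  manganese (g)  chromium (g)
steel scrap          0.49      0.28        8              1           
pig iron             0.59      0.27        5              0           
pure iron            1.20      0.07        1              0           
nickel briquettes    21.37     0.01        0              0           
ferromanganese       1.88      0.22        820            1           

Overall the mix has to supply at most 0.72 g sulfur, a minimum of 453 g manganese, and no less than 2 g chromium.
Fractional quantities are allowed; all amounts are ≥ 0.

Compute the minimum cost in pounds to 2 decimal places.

Let x1 = kg of steel scrap, x2 = kg of pig iron, x3 = kg of pure iron, x4 = kg of nickel briquettes, x5 = kg of ferromanganese.
Minimise 0.49x1 + 0.59x2 + 1.2x3 + 21.37x4 + 1.88x5 with:
  0.28x1 + 0.27x2 + 0.07x3 + 0.01x4 + 0.22x5 ≤ 0.72   (sulfur)
  8x1 + 5x2 + 1x3 + 820x5 ≥ 453   (manganese)
  1x1 + 1x5 ≥ 2   (chromium)
  x1, x2, x3, x4, x5 ≥ 0.
The optimal basis is {steel scrap, ferromanganese}; pig iron, pure iron, nickel briquettes drop out. Binding constraints: manganese and chromium.
Solving gives x1 = 1.462, x5 = 0.5382.
Objective = 0.49·1.462 + 1.88·0.5382 = 1.7282.

£1.73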